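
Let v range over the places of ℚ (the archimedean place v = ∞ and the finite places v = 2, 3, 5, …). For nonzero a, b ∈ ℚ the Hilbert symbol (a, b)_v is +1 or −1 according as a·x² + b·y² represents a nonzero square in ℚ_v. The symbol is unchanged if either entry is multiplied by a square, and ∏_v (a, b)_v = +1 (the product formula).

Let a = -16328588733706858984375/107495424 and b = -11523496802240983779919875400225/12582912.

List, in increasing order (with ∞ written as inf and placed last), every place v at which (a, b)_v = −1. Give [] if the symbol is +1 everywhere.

(a, b) ≡ (-198679, -28083) mod (ℚ^×)²; places V = {2, 3, 5, 7, 11, 13, 17, 23, 29, 31, 37, ∞}.
(a,b)_∞: sgn(-198679)=−, sgn(-28083)=−, so -1.
(a,b)_5: α=8, u≡4; β=2, v≡3 (mod 5); (4|5)=+1, (3|5)=-1; sign (−1)^0·+1^2·-1^8 = +1.
(a,b)_31: α=1, u≡1; β=2, v≡12 (mod 31); (1|31)=+1, (12|31)=-1; sign (−1)^0·+1^2·-1^1 = -1.
(a,b)_3: α=-8, u≡2; β=-1, v≡2 (mod 3); (2|3)=-1, (2|3)=-1; sign (−1)^0·-1^-1·-1^-8 = -1.
(a,b)_23: α=2, u≡1; β=3, v≡5 (mod 23); (1|23)=+1, (5|23)=-1; sign (−1)^0·+1^3·-1^2 = +1.
(a,b)_11: α=2, u≡5; β=5, v≡7 (mod 11); (5|11)=+1, (7|11)=-1; sign (−1)^0·+1^5·-1^2 = +1.
(a,b)_37: α=2, u≡11; β=3, v≡22 (mod 37); (11|37)=+1, (22|37)=-1; sign (−1)^0·+1^3·-1^2 = +1.
(a,b)_7: α=4, u≡4; β=6, v≡4 (mod 7); (4|7)=+1, (4|7)=+1; sign (−1)^0·+1^6·+1^4 = +1.
(a,b)_29: α=1, u≡7; β=2, v≡14 (mod 29); (7|29)=+1, (14|29)=-1; sign (−1)^0·+1^2·-1^1 = -1.
(a,b)_2: α=-14, β=-22; u≡1, v≡5 (mod 8); ε(u)ε(v)=0·0, αω(v)=-14·1, βω(u)=-22·0; sum ≡ 0  ⇒  +1.
(a,b)_17: α=1, u≡16; β=2, v≡15 (mod 17); (16|17)=+1, (15|17)=+1; sign (−1)^0·+1^2·+1^1 = +1.
(a,b)_13: α=1, u≡11; β=2, v≡1 (mod 13); (11|13)=-1, (1|13)=+1; sign (−1)^0·-1^2·+1^1 = +1.
Ram(-198679, -28083) = {3, 29, 31, ∞}; no ℚ_3-point on the conic.

[3, 29, 31, inf]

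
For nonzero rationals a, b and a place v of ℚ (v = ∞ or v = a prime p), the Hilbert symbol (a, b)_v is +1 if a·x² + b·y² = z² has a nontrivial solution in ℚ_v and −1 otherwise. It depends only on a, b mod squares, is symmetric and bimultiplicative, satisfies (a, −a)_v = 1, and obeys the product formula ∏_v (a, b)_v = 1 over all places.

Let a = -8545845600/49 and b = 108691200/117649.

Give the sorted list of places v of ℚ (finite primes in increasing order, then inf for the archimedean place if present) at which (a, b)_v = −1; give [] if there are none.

[17, 37]

Mod squares: a ≡ -6, b ≡ 1887. Check v ∈ {∞, 2, 3, 5, 7, 17, 37}.
v=2: v_2(a)=5, v_2(b)=8; units ≡ 5, 7 (mod 8); ε·ε+αω+βω = 0·1+5·0+8·1 ≡ 0  ⇒  (a,b)_2 = +1.
v=∞: -6 < 0 and 1887 > 0  ⇒  (a,b)_∞ = +1.
v=5: a=5^2·(≡4), b=5^2·(≡2) mod 5; (4|5)=+1, (2|5)=-1; (−1)^{2·2·2}·(+1)^2·(-1)^2 = +1.
v=17: a=17^2·(≡11), b=17^1·(≡4) mod 17; (11|17)=-1, (4|17)=+1; (−1)^{2·1·8}·(-1)^1·(+1)^2 = -1.
v=7: a=7^-2·(≡2), b=7^-6·(≡2) mod 7; (2|7)=+1, (2|7)=+1; (−1)^{-2·-6·3}·(+1)^-6·(+1)^-2 = +1.
v=37: a=37^2·(≡20), b=37^1·(≡35) mod 37; (20|37)=-1, (35|37)=-1; (−1)^{2·1·18}·(-1)^1·(-1)^2 = -1.
v=3: a=3^3·(≡1), b=3^3·(≡2) mod 3; (1|3)=+1, (2|3)=-1; (−1)^{3·3·1}·(+1)^3·(-1)^3 = +1.
Ram(-6, 1887) = {17, 37}; no ℚ_17-point on the conic.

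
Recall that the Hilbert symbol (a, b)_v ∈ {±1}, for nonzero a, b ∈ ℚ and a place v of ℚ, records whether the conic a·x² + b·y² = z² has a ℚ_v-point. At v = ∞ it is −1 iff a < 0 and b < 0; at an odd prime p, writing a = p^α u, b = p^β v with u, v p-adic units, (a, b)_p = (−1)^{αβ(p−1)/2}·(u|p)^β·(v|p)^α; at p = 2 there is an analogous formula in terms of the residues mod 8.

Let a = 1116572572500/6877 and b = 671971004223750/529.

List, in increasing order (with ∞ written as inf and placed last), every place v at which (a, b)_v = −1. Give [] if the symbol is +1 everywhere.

(a, b) ≡ (57057, 22) mod (ℚ^×)²; places V = {2, 3, 5, 7, 11, 13, 19, 23, 29, ∞}.
(a,b)_23: α=-2, u≡7; β=-2, v≡21 (mod 23); (7|23)=-1, (21|23)=-1; sign (−1)^0·-1^-2·-1^-2 = +1.
(a,b)_29: α=2, u≡17; β=2, v≡5 (mod 29); (17|29)=-1, (5|29)=+1; sign (−1)^0·-1^2·+1^2 = +1.
(a,b)_13: α=-1, u≡11; β=0, v≡4 (mod 13); (11|13)=-1, (4|13)=+1; sign (−1)^0·-1^0·+1^-1 = +1.
(a,b)_5: α=4, u≡3; β=4, v≡2 (mod 5); (3|5)=-1, (2|5)=-1; sign (−1)^0·-1^4·-1^4 = +1.
(a,b)_∞: sgn(57057)=+, sgn(22)=+, so +1.
(a,b)_11: α=3, u≡6; β=5, v≡7 (mod 11); (6|11)=-1, (7|11)=-1; sign (−1)^1·-1^5·-1^3 = -1.
(a,b)_2: α=2, β=1; u≡1, v≡3 (mod 8); ε(u)ε(v)=0·1, αω(v)=2·1, βω(u)=1·0; sum ≡ 0  ⇒  +1.
(a,b)_7: α=1, u≡5; β=2, v≡1 (mod 7); (5|7)=-1, (1|7)=+1; sign (−1)^0·-1^2·+1^1 = +1.
(a,b)_19: α=1, u≡4; β=0, v≡8 (mod 19); (4|19)=+1, (8|19)=-1; sign (−1)^0·+1^0·-1^1 = -1.
(a,b)_3: α=1, u≡2; β=4, v≡1 (mod 3); (2|3)=-1, (1|3)=+1; sign (−1)^0·-1^4·+1^1 = +1.
Ram(57057, 22) = {11, 19}; no ℚ_11-point on the conic.

[11, 19]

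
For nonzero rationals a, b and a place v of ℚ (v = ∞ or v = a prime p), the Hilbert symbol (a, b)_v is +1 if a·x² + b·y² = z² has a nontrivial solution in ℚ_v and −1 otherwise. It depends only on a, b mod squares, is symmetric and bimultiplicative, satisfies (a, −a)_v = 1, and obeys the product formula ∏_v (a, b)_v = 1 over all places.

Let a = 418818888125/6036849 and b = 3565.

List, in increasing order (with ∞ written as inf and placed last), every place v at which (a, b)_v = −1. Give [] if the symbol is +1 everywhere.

Mod squares: a ≡ 29, b ≡ 3565. Check v ∈ {∞, 2, 3, 5, 7, 11, 13, 19, 23, 29, 31}.
v=5: a=5^4·(≡4), b=5^1·(≡3) mod 5; (4|5)=+1, (3|5)=-1; (−1)^{4·1·2}·(+1)^1·(-1)^4 = +1.
v=19: a=19^2·(≡18), b=19^0·(≡12) mod 19; (18|19)=-1, (12|19)=-1; (−1)^{2·0·9}·(-1)^0·(-1)^2 = +1.
v=7: a=7^-2·(≡1), b=7^0·(≡2) mod 7; (1|7)=+1, (2|7)=+1; (−1)^{-2·0·3}·(+1)^0·(+1)^-2 = +1.
v=∞: 29 > 0 and 3565 > 0  ⇒  (a,b)_∞ = +1.
v=31: a=31^0·(≡11), b=31^1·(≡22) mod 31; (11|31)=-1, (22|31)=-1; (−1)^{0·1·15}·(-1)^1·(-1)^0 = -1.
v=13: a=13^-2·(≡4), b=13^0·(≡3) mod 13; (4|13)=+1, (3|13)=+1; (−1)^{-2·0·6}·(+1)^0·(+1)^-2 = +1.
v=11: a=11^2·(≡10), b=11^0·(≡1) mod 11; (10|11)=-1, (1|11)=+1; (−1)^{2·0·5}·(-1)^0·(+1)^2 = +1.
v=23: a=23^2·(≡6), b=23^1·(≡17) mod 23; (6|23)=+1, (17|23)=-1; (−1)^{2·1·11}·(+1)^1·(-1)^2 = +1.
v=2: v_2(a)=0, v_2(b)=0; units ≡ 5, 5 (mod 8); ε·ε+αω+βω = 0·0+0·1+0·1 ≡ 0  ⇒  (a,b)_2 = +1.
v=29: a=29^1·(≡5), b=29^0·(≡27) mod 29; (5|29)=+1, (27|29)=-1; (−1)^{1·0·14}·(+1)^0·(-1)^1 = -1.
v=3: a=3^-6·(≡2), b=3^0·(≡1) mod 3; (2|3)=-1, (1|3)=+1; (−1)^{-6·0·1}·(-1)^0·(+1)^-6 = +1.
(29, 3565 / ℚ) ramifies at {29, 31}: a division algebra.

[29, 31]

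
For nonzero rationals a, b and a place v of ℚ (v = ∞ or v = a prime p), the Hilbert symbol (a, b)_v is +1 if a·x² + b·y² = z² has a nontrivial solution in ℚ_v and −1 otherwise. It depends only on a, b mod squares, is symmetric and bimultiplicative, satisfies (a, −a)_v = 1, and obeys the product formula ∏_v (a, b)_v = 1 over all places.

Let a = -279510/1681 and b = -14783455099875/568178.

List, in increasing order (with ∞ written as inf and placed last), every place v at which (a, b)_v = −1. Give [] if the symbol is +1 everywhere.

(a, b) ≡ (-2310, -2310) mod (ℚ^×)²; places V = {2, 3, 5, 7, 11, 13, 17, 41, ∞}.
(a,b)_3: α=1, u≡1; β=1, v≡1 (mod 3); (1|3)=+1, (1|3)=+1; sign (−1)^1·+1^1·+1^1 = -1.
(a,b)_7: α=1, u≡5; β=1, v≡5 (mod 7); (5|7)=-1, (5|7)=-1; sign (−1)^1·-1^1·-1^1 = -1.
(a,b)_17: α=0, u≡15; β=2, v≡16 (mod 17); (15|17)=+1, (16|17)=+1; sign (−1)^0·+1^2·+1^0 = +1.
(a,b)_2: α=1, β=-1; u≡5, v≡5 (mod 8); ε(u)ε(v)=0·0, αω(v)=1·1, βω(u)=-1·1; sum ≡ 0  ⇒  +1.
(a,b)_∞: sgn(-2310)=−, sgn(-2310)=−, so -1.
(a,b)_5: α=1, u≡3; β=3, v≡2 (mod 5); (3|5)=-1, (2|5)=-1; sign (−1)^0·-1^3·-1^1 = +1.
(a,b)_13: α=0, u≡4; β=-2, v≡4 (mod 13); (4|13)=+1, (4|13)=+1; sign (−1)^0·+1^-2·+1^0 = +1.
(a,b)_11: α=3, u≡6; β=7, v≡2 (mod 11); (6|11)=-1, (2|11)=-1; sign (−1)^1·-1^7·-1^3 = -1.
(a,b)_41: α=-2, u≡28; β=-2, v≡34 (mod 41); (28|41)=-1, (34|41)=-1; sign (−1)^0·-1^-2·-1^-2 = +1.
Ram(-2310, -2310) = {3, 7, 11, ∞}; no ℚ_3-point on the conic.

[3, 7, 11, inf]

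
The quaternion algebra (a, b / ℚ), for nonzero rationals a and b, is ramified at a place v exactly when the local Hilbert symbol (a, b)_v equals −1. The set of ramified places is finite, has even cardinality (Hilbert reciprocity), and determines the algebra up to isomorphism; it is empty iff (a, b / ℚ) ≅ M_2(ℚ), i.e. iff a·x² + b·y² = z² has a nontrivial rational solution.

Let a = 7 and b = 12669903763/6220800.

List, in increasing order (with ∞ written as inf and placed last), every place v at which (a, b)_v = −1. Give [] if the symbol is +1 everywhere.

[11, 23]

(a, b) ≡ (7, 23529) mod (ℚ^×)²; places V = {2, 3, 5, 7, 11, 23, 31, 41, ∞}.
(a,b)_41: α=0, u≡7; β=2, v≡16 (mod 41); (7|41)=-1, (16|41)=+1; sign (−1)^0·-1^2·+1^0 = +1.
(a,b)_11: α=0, u≡7; β=1, v≡9 (mod 11); (7|11)=-1, (9|11)=+1; sign (−1)^0·-1^1·+1^0 = -1.
(a,b)_7: α=1, u≡1; β=0, v≡4 (mod 7); (1|7)=+1, (4|7)=+1; sign (−1)^0·+1^0·+1^1 = +1.
(a,b)_23: α=0, u≡7; β=1, v≡19 (mod 23); (7|23)=-1, (19|23)=-1; sign (−1)^0·-1^1·-1^0 = -1.
(a,b)_31: α=0, u≡7; β=3, v≡27 (mod 31); (7|31)=+1, (27|31)=-1; sign (−1)^0·+1^3·-1^0 = +1.
(a,b)_∞: sgn(7)=+, sgn(23529)=+, so +1.
(a,b)_2: α=0, β=-10; u≡7, v≡1 (mod 8); ε(u)ε(v)=1·0, αω(v)=0·0, βω(u)=-10·0; sum ≡ 0  ⇒  +1.
(a,b)_5: α=0, u≡2; β=-2, v≡4 (mod 5); (2|5)=-1, (4|5)=+1; sign (−1)^0·-1^-2·+1^0 = +1.
(a,b)_3: α=0, u≡1; β=-5, v≡1 (mod 3); (1|3)=+1, (1|3)=+1; sign (−1)^0·+1^-5·+1^0 = +1.
|Ram(7, 23529)| = 2, even; anisotropic at {11, 23}.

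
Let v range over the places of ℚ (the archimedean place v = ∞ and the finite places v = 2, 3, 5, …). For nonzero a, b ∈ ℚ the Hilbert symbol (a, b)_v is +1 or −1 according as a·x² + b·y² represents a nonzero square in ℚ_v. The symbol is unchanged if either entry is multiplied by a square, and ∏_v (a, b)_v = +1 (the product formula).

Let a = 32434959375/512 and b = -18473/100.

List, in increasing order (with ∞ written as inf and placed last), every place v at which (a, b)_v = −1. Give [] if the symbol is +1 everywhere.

(a, b) ≡ (11532430, -377) mod (ℚ^×)²; places V = {2, 3, 5, 7, 13, 19, 23, 29, ∞}.
(a,b)_∞: sgn(11532430)=+, sgn(-377)=−, so +1.
(a,b)_13: α=1, u≡4; β=1, v≡1 (mod 13); (4|13)=+1, (1|13)=+1; sign (−1)^0·+1^1·+1^1 = +1.
(a,b)_2: α=-9, β=-2; u≡7, v≡7 (mod 8); ε(u)ε(v)=1·1, αω(v)=-9·0, βω(u)=-2·0; sum ≡ 1  ⇒  -1.
(a,b)_5: α=5, u≡1; β=-2, v≡3 (mod 5); (1|5)=+1, (3|5)=-1; sign (−1)^0·+1^-2·-1^5 = -1.
(a,b)_23: α=1, u≡7; β=0, v≡11 (mod 23); (7|23)=-1, (11|23)=-1; sign (−1)^0·-1^0·-1^1 = -1.
(a,b)_3: α=2, u≡1; β=0, v≡1 (mod 3); (1|3)=+1, (1|3)=+1; sign (−1)^0·+1^0·+1^2 = +1.
(a,b)_19: α=1, u≡2; β=0, v≡18 (mod 19); (2|19)=-1, (18|19)=-1; sign (−1)^0·-1^0·-1^1 = -1.
(a,b)_7: α=1, u≡3; β=2, v≡4 (mod 7); (3|7)=-1, (4|7)=+1; sign (−1)^0·-1^2·+1^1 = +1.
(a,b)_29: α=1, u≡4; β=1, v≡9 (mod 29); (4|29)=+1, (9|29)=+1; sign (−1)^0·+1^1·+1^1 = +1.
|Ram(11532430, -377)| = 4, even; anisotropic at {2, 5, 19, 23}.

[2, 5, 19, 23]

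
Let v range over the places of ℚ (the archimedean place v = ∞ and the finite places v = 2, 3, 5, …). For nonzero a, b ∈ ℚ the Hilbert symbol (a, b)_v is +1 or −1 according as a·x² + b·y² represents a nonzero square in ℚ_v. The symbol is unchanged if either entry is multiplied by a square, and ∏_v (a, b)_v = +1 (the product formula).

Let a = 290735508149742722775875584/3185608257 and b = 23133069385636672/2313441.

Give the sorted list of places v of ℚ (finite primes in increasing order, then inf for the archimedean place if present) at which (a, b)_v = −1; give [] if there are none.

[2, 11]

(a, b) ≡ (305558, 253) mod (ℚ^×)²; places V = {2, 3, 7, 11, 13, 17, 19, 23, 43, ∞}.
(a,b)_7: α=0, u≡2; β=2, v≡1 (mod 7); (2|7)=+1, (1|7)=+1; sign (−1)^0·+1^2·+1^0 = +1.
(a,b)_11: α=5, u≡3; β=3, v≡9 (mod 11); (3|11)=+1, (9|11)=+1; sign (−1)^1·+1^3·+1^5 = -1.
(a,b)_43: α=3, u≡21; β=2, v≡11 (mod 43); (21|43)=+1, (11|43)=+1; sign (−1)^0·+1^2·+1^3 = +1.
(a,b)_13: α=-4, u≡8; β=-4, v≡11 (mod 13); (8|13)=-1, (11|13)=-1; sign (−1)^0·-1^-4·-1^-4 = +1.
(a,b)_3: α=-8, u≡2; β=-4, v≡1 (mod 3); (2|3)=-1, (1|3)=+1; sign (−1)^0·-1^-4·+1^-8 = +1.
(a,b)_19: α=5, u≡12; β=4, v≡5 (mod 19); (12|19)=-1, (5|19)=+1; sign (−1)^0·-1^4·+1^5 = +1.
(a,b)_2: α=15, β=6; u≡3, v≡5 (mod 8); ε(u)ε(v)=1·0, αω(v)=15·1, βω(u)=6·1; sum ≡ 1  ⇒  -1.
(a,b)_∞: sgn(305558)=+, sgn(253)=+, so +1.
(a,b)_23: α=4, u≡6; β=1, v≡20 (mod 23); (6|23)=+1, (20|23)=-1; sign (−1)^0·+1^1·-1^4 = +1.
(a,b)_17: α=-1, u≡5; β=0, v≡15 (mod 17); (5|17)=-1, (15|17)=+1; sign (−1)^0·-1^0·+1^-1 = +1.
|Ram(305558, 253)| = 2, even; anisotropic at {2, 11}.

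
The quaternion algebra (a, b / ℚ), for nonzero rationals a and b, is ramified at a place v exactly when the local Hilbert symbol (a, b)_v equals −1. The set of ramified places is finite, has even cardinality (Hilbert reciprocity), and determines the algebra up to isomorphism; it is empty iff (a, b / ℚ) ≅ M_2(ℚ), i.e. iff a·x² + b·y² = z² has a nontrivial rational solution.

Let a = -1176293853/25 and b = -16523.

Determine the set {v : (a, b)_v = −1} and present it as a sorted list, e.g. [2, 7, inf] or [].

Mod squares: a ≡ -2667333, b ≡ -16523. Check v ∈ {∞, 2, 3, 5, 7, 13, 23, 29, 31, 41, 43}.
v=3: a=3^3·(≡2), b=3^0·(≡1) mod 3; (2|3)=-1, (1|3)=+1; (−1)^{3·0·1}·(-1)^0·(+1)^3 = +1.
v=31: a=31^1·(≡21), b=31^1·(≡25) mod 31; (21|31)=-1, (25|31)=+1; (−1)^{1·1·15}·(-1)^1·(+1)^1 = +1.
v=2: v_2(a)=0, v_2(b)=0; units ≡ 3, 5 (mod 8); ε·ε+αω+βω = 1·0+0·1+0·1 ≡ 0  ⇒  (a,b)_2 = +1.
v=7: a=7^2·(≡5), b=7^0·(≡4) mod 7; (5|7)=-1, (4|7)=+1; (−1)^{2·0·3}·(-1)^0·(+1)^2 = +1.
v=∞: -2667333 < 0 and -16523 < 0  ⇒  (a,b)_∞ = -1.
v=23: a=23^1·(≡13), b=23^0·(≡14) mod 23; (13|23)=+1, (14|23)=-1; (−1)^{1·0·11}·(+1)^0·(-1)^1 = -1.
v=13: a=13^0·(≡7), b=13^1·(≡3) mod 13; (7|13)=-1, (3|13)=+1; (−1)^{0·1·6}·(-1)^1·(+1)^0 = -1.
v=41: a=41^0·(≡23), b=41^1·(≡7) mod 41; (23|41)=+1, (7|41)=-1; (−1)^{0·1·20}·(+1)^1·(-1)^0 = +1.
v=29: a=29^1·(≡27), b=29^0·(≡7) mod 29; (27|29)=-1, (7|29)=+1; (−1)^{1·0·14}·(-1)^0·(+1)^1 = +1.
v=5: a=5^-2·(≡2), b=5^0·(≡2) mod 5; (2|5)=-1, (2|5)=-1; (−1)^{-2·0·2}·(-1)^0·(-1)^-2 = +1.
v=43: a=43^1·(≡32), b=43^0·(≡32) mod 43; (32|43)=-1, (32|43)=-1; (−1)^{1·0·21}·(-1)^0·(-1)^1 = -1.
(-2667333, -16523 / ℚ) ramifies at {13, 23, 43, ∞}: a division algebra.

[13, 23, 43, inf]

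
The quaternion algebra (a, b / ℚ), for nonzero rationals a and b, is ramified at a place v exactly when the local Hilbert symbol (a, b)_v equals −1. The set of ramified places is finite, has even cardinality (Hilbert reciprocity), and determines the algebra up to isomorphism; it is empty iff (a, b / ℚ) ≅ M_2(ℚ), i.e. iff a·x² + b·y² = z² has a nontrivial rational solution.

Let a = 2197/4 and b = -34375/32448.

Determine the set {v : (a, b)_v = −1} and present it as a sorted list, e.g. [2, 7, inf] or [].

Mod squares: a ≡ 13, b ≡ -165. Check v ∈ {∞, 2, 3, 5, 11, 13}.
v=2: v_2(a)=-2, v_2(b)=-6; units ≡ 5, 3 (mod 8); ε·ε+αω+βω = 0·1+-2·1+-6·1 ≡ 0  ⇒  (a,b)_2 = +1.
v=13: a=13^3·(≡10), b=13^-2·(≡1) mod 13; (10|13)=+1, (1|13)=+1; (−1)^{3·-2·6}·(+1)^-2·(+1)^3 = +1.
v=∞: 13 > 0 and -165 < 0  ⇒  (a,b)_∞ = +1.
v=11: a=11^0·(≡2), b=11^1·(≡6) mod 11; (2|11)=-1, (6|11)=-1; (−1)^{0·1·5}·(-1)^1·(-1)^0 = -1.
v=5: a=5^0·(≡3), b=5^5·(≡3) mod 5; (3|5)=-1, (3|5)=-1; (−1)^{0·5·2}·(-1)^5·(-1)^0 = -1.
v=3: a=3^0·(≡1), b=3^-1·(≡2) mod 3; (1|3)=+1, (2|3)=-1; (−1)^{0·-1·1}·(+1)^-1·(-1)^0 = +1.
Ram(13, -165) = {5, 11}; no ℚ_5-point on the conic.

[5, 11]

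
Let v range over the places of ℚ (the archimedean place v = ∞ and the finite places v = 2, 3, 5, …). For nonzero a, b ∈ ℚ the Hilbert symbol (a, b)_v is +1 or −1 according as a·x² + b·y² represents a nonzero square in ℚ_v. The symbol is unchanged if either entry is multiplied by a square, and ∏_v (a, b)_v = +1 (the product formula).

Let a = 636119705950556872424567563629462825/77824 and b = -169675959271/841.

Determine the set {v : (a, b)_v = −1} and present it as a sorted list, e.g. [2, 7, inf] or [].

[7, 11, 19, 41]

Mod squares: a ≡ 14078867, b ≡ -418159. Check v ∈ {∞, 2, 3, 5, 7, 11, 13, 17, 19, 29, 31, 41, 47, 53}.
v=19: a=19^-1·(≡3), b=19^0·(≡12) mod 19; (3|19)=-1, (12|19)=-1; (−1)^{-1·0·9}·(-1)^0·(-1)^-1 = -1.
v=41: a=41^3·(≡28), b=41^1·(≡4) mod 41; (28|41)=-1, (4|41)=+1; (−1)^{3·1·20}·(-1)^1·(+1)^3 = -1.
v=2: v_2(a)=-12, v_2(b)=0; units ≡ 3, 1 (mod 8); ε·ε+αω+βω = 1·0+-12·0+0·1 ≡ 0  ⇒  (a,b)_2 = +1.
v=13: a=13^0·(≡3), b=13^2·(≡12) mod 13; (3|13)=+1, (12|13)=+1; (−1)^{0·2·6}·(+1)^2·(+1)^0 = +1.
v=47: a=47^4·(≡34), b=47^1·(≡41) mod 47; (34|47)=+1, (41|47)=-1; (−1)^{4·1·23}·(+1)^1·(-1)^4 = +1.
v=11: a=11^3·(≡9), b=11^0·(≡10) mod 11; (9|11)=+1, (10|11)=-1; (−1)^{3·0·5}·(+1)^0·(-1)^3 = -1.
v=17: a=17^2·(≡14), b=17^0·(≡5) mod 17; (14|17)=-1, (5|17)=-1; (−1)^{2·0·8}·(-1)^0·(-1)^2 = +1.
v=5: a=5^2·(≡2), b=5^0·(≡4) mod 5; (2|5)=-1, (4|5)=+1; (−1)^{2·0·2}·(-1)^0·(+1)^2 = +1.
v=29: a=29^0·(≡6), b=29^-2·(≡21) mod 29; (6|29)=+1, (21|29)=-1; (−1)^{0·-2·14}·(+1)^-2·(-1)^0 = +1.
v=3: a=3^2·(≡2), b=3^0·(≡2) mod 3; (2|3)=-1, (2|3)=-1; (−1)^{2·0·1}·(-1)^0·(-1)^2 = +1.
v=7: a=7^12·(≡6), b=7^5·(≡1) mod 7; (6|7)=-1, (1|7)=+1; (−1)^{12·5·3}·(-1)^5·(+1)^12 = -1.
v=31: a=31^3·(≡8), b=31^1·(≡21) mod 31; (8|31)=+1, (21|31)=-1; (−1)^{3·1·15}·(+1)^1·(-1)^3 = +1.
v=53: a=53^1·(≡12), b=53^0·(≡6) mod 53; (12|53)=-1, (6|53)=+1; (−1)^{1·0·26}·(-1)^0·(+1)^1 = +1.
v=∞: 14078867 > 0 and -418159 < 0  ⇒  (a,b)_∞ = +1.
|Ram(14078867, -418159)| = 4, even; anisotropic at {7, 11, 19, 41}.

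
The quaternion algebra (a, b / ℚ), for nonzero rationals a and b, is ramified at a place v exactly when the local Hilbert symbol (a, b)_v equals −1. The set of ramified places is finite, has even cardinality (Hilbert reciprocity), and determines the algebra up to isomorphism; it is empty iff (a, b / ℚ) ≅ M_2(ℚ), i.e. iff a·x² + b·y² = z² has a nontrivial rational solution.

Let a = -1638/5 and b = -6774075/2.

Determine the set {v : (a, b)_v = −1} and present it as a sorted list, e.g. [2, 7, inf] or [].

Mod squares: a ≡ -910, b ≡ -60214. Check v ∈ {∞, 2, 3, 5, 7, 11, 13, 17, 23}.
v=17: a=17^0·(≡9), b=17^1·(≡11) mod 17; (9|17)=+1, (11|17)=-1; (−1)^{0·1·8}·(+1)^1·(-1)^0 = +1.
v=13: a=13^1·(≡6), b=13^0·(≡2) mod 13; (6|13)=-1, (2|13)=-1; (−1)^{1·0·6}·(-1)^0·(-1)^1 = -1.
v=∞: -910 < 0 and -60214 < 0  ⇒  (a,b)_∞ = -1.
v=23: a=23^0·(≡22), b=23^1·(≡18) mod 23; (22|23)=-1, (18|23)=+1; (−1)^{0·1·11}·(-1)^1·(+1)^0 = -1.
v=5: a=5^-1·(≡2), b=5^2·(≡1) mod 5; (2|5)=-1, (1|5)=+1; (−1)^{-1·2·2}·(-1)^2·(+1)^-1 = +1.
v=3: a=3^2·(≡2), b=3^2·(≡2) mod 3; (2|3)=-1, (2|3)=-1; (−1)^{2·2·1}·(-1)^2·(-1)^2 = +1.
v=11: a=11^0·(≡9), b=11^1·(≡5) mod 11; (9|11)=+1, (5|11)=+1; (−1)^{0·1·5}·(+1)^1·(+1)^0 = +1.
v=2: v_2(a)=1, v_2(b)=-1; units ≡ 1, 5 (mod 8); ε·ε+αω+βω = 0·0+1·1+-1·0 ≡ 1  ⇒  (a,b)_2 = -1.
v=7: a=7^1·(≡5), b=7^1·(≡2) mod 7; (5|7)=-1, (2|7)=+1; (−1)^{1·1·3}·(-1)^1·(+1)^1 = +1.
(-910, -60214 / ℚ) ramifies at {2, 13, 23, ∞}: a division algebra.

[2, 13, 23, inf]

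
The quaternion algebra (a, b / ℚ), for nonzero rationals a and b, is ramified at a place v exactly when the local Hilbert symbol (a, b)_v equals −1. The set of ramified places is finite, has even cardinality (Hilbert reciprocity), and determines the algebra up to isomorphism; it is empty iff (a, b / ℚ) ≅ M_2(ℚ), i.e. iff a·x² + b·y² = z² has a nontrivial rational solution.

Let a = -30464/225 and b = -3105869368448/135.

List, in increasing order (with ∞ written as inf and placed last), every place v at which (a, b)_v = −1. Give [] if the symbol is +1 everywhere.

Mod squares: a ≡ -119, b ≡ -30. Check v ∈ {∞, 2, 3, 5, 7, 11, 17}.
v=3: a=3^-2·(≡1), b=3^-3·(≡2) mod 3; (1|3)=+1, (2|3)=-1; (−1)^{-2·-3·1}·(+1)^-3·(-1)^-2 = +1.
v=11: a=11^0·(≡10), b=11^2·(≡3) mod 11; (10|11)=-1, (3|11)=+1; (−1)^{0·2·5}·(-1)^2·(+1)^0 = +1.
v=5: a=5^-2·(≡4), b=5^-1·(≡1) mod 5; (4|5)=+1, (1|5)=+1; (−1)^{-2·-1·2}·(+1)^-1·(+1)^-2 = +1.
v=17: a=17^1·(≡11), b=17^4·(≡4) mod 17; (11|17)=-1, (4|17)=+1; (−1)^{1·4·8}·(-1)^4·(+1)^1 = +1.
v=∞: -119 < 0 and -30 < 0  ⇒  (a,b)_∞ = -1.
v=7: a=7^1·(≡2), b=7^4·(≡6) mod 7; (2|7)=+1, (6|7)=-1; (−1)^{1·4·3}·(+1)^4·(-1)^1 = -1.
v=2: v_2(a)=8, v_2(b)=7; units ≡ 1, 1 (mod 8); ε·ε+αω+βω = 0·0+8·0+7·0 ≡ 0  ⇒  (a,b)_2 = +1.
(-119, -30 / ℚ) ramifies at {7, ∞}: a division algebra.

[7, inf]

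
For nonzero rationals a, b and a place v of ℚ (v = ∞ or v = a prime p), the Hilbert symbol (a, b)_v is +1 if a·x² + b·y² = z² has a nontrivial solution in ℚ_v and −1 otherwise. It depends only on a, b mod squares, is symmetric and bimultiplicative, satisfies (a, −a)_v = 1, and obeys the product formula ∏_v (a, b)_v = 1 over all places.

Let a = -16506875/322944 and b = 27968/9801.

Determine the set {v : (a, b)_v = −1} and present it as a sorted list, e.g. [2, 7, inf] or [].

Mod squares: a ≡ -66, b ≡ 437. Check v ∈ {∞, 2, 3, 5, 7, 11, 19, 23, 29}.
v=19: a=19^0·(≡2), b=19^1·(≡16) mod 19; (2|19)=-1, (16|19)=+1; (−1)^{0·1·9}·(-1)^1·(+1)^0 = -1.
v=∞: -66 < 0 and 437 > 0  ⇒  (a,b)_∞ = +1.
v=5: a=5^4·(≡1), b=5^0·(≡3) mod 5; (1|5)=+1, (3|5)=-1; (−1)^{4·0·2}·(+1)^0·(-1)^4 = +1.
v=23: a=23^0·(≡18), b=23^1·(≡22) mod 23; (18|23)=+1, (22|23)=-1; (−1)^{0·1·11}·(+1)^1·(-1)^0 = +1.
v=3: a=3^-1·(≡2), b=3^-4·(≡2) mod 3; (2|3)=-1, (2|3)=-1; (−1)^{-1·-4·1}·(-1)^-4·(-1)^-1 = -1.
v=11: a=11^1·(≡1), b=11^-2·(≡7) mod 11; (1|11)=+1, (7|11)=-1; (−1)^{1·-2·5}·(+1)^-2·(-1)^1 = -1.
v=2: v_2(a)=-7, v_2(b)=6; units ≡ 7, 5 (mod 8); ε·ε+αω+βω = 1·0+-7·1+6·0 ≡ 1  ⇒  (a,b)_2 = -1.
v=7: a=7^4·(≡1), b=7^0·(≡3) mod 7; (1|7)=+1, (3|7)=-1; (−1)^{4·0·3}·(+1)^0·(-1)^4 = +1.
v=29: a=29^-2·(≡10), b=29^0·(≡17) mod 29; (10|29)=-1, (17|29)=-1; (−1)^{-2·0·14}·(-1)^0·(-1)^-2 = +1.
Ram(-66, 437) = {2, 3, 11, 19}; no ℚ_2-point on the conic.

[2, 3, 11, 19]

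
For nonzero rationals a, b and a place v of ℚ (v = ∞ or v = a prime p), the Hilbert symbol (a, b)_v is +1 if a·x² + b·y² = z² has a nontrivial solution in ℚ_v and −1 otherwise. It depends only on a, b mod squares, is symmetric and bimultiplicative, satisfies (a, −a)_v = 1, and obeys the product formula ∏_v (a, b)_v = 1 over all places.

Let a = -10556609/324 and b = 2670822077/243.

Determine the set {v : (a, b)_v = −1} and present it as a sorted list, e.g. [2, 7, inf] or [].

(a, b) ≡ (-215441, 309111) mod (ℚ^×)²; places V = {2, 3, 7, 11, 17, 19, 23, 29, ∞}.
(a,b)_11: α=0, u≡5; β=1, v≡8 (mod 11); (5|11)=+1, (8|11)=-1; sign (−1)^0·+1^1·-1^0 = +1.
(a,b)_23: α=1, u≡14; β=2, v≡17 (mod 23); (14|23)=-1, (17|23)=-1; sign (−1)^0·-1^2·-1^1 = -1.
(a,b)_∞: sgn(-215441)=−, sgn(309111)=+, so +1.
(a,b)_17: α=1, u≡16; β=1, v≡3 (mod 17); (16|17)=+1, (3|17)=-1; sign (−1)^0·+1^1·-1^1 = -1.
(a,b)_2: α=-2, β=0; u≡7, v≡7 (mod 8); ε(u)ε(v)=1·1, αω(v)=-2·0, βω(u)=0·0; sum ≡ 1  ⇒  -1.
(a,b)_19: α=1, u≡6; β=1, v≡9 (mod 19); (6|19)=+1, (9|19)=+1; sign (−1)^1·+1^1·+1^1 = -1.
(a,b)_29: α=1, u≡9; β=1, v≡9 (mod 29); (9|29)=+1, (9|29)=+1; sign (−1)^0·+1^1·+1^1 = +1.
(a,b)_3: α=-4, u≡1; β=-5, v≡2 (mod 3); (1|3)=+1, (2|3)=-1; sign (−1)^0·+1^-5·-1^-4 = +1.
(a,b)_7: α=2, u≡6; β=2, v≡6 (mod 7); (6|7)=-1, (6|7)=-1; sign (−1)^0·-1^2·-1^2 = +1.
|Ram(-215441, 309111)| = 4, even; anisotropic at {2, 17, 19, 23}.

[2, 17, 19, 23]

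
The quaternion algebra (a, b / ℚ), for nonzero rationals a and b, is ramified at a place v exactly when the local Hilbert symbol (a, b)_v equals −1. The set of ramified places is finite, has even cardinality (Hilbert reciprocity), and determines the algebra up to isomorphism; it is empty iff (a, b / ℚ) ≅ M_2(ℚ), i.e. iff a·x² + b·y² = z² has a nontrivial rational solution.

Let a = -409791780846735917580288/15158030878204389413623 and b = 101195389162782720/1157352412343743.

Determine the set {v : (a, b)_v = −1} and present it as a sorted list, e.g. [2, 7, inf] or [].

[]

Mod squares: a ≡ -14, b ≡ 910. Check v ∈ {∞, 2, 3, 5, 7, 11, 13, 17, 19, 23, 47}.
v=13: a=13^6·(≡9), b=13^3·(≡7) mod 13; (9|13)=+1, (7|13)=-1; (−1)^{6·3·6}·(+1)^3·(-1)^6 = +1.
v=23: a=23^2·(≡1), b=23^2·(≡6) mod 23; (1|23)=+1, (6|23)=+1; (−1)^{2·2·11}·(+1)^2·(+1)^2 = +1.
v=47: a=47^-4·(≡19), b=47^-2·(≡7) mod 47; (19|47)=-1, (7|47)=+1; (−1)^{-4·-2·23}·(-1)^-2·(+1)^-4 = +1.
v=11: a=11^-6·(≡7), b=11^-4·(≡7) mod 11; (7|11)=-1, (7|11)=-1; (−1)^{-6·-4·5}·(-1)^-4·(-1)^-6 = +1.
v=19: a=19^-2·(≡7), b=19^-2·(≡6) mod 19; (7|19)=+1, (6|19)=+1; (−1)^{-2·-2·9}·(+1)^-2·(+1)^-2 = +1.
v=2: v_2(a)=25, v_2(b)=15; units ≡ 1, 7 (mod 8); ε·ε+αω+βω = 0·1+25·0+15·0 ≡ 0  ⇒  (a,b)_2 = +1.
v=17: a=17^-2·(≡12), b=17^-2·(≡4) mod 17; (12|17)=-1, (4|17)=+1; (−1)^{-2·-2·8}·(-1)^-2·(+1)^-2 = +1.
v=∞: -14 < 0 and 910 > 0  ⇒  (a,b)_∞ = +1.
v=5: a=5^0·(≡4), b=5^1·(≡3) mod 5; (4|5)=+1, (3|5)=-1; (−1)^{0·1·2}·(+1)^1·(-1)^0 = +1.
v=3: a=3^14·(≡1), b=3^12·(≡1) mod 3; (1|3)=+1, (1|3)=+1; (−1)^{14·12·1}·(+1)^12·(+1)^14 = +1.
v=7: a=7^-5·(≡6), b=7^-3·(≡4) mod 7; (6|7)=-1, (4|7)=+1; (−1)^{-5·-3·3}·(-1)^-3·(+1)^-5 = +1.
Every local symbol is +1, so the conic -14·x² + 910·y² = z² has ℚ_v-points for all v and hence a ℚ-point; (a, b / ℚ) ≅ M_2(ℚ).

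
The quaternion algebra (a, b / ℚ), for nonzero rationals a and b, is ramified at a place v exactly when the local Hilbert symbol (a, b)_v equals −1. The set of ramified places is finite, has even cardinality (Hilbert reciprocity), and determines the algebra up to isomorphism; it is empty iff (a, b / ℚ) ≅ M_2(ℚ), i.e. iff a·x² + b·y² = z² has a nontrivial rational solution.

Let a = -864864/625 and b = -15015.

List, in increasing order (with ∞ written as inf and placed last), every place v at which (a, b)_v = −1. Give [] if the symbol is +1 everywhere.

Mod squares: a ≡ -6006, b ≡ -15015. Check v ∈ {∞, 2, 3, 5, 7, 11, 13}.
v=3: a=3^3·(≡2), b=3^1·(≡2) mod 3; (2|3)=-1, (2|3)=-1; (−1)^{3·1·1}·(-1)^1·(-1)^3 = -1.
v=5: a=5^-4·(≡1), b=5^1·(≡2) mod 5; (1|5)=+1, (2|5)=-1; (−1)^{-4·1·2}·(+1)^1·(-1)^-4 = +1.
v=∞: -6006 < 0 and -15015 < 0  ⇒  (a,b)_∞ = -1.
v=2: v_2(a)=5, v_2(b)=0; units ≡ 5, 1 (mod 8); ε·ε+αω+βω = 0·0+5·0+0·1 ≡ 0  ⇒  (a,b)_2 = +1.
v=11: a=11^1·(≡9), b=11^1·(≡10) mod 11; (9|11)=+1, (10|11)=-1; (−1)^{1·1·5}·(+1)^1·(-1)^1 = +1.
v=7: a=7^1·(≡6), b=7^1·(≡4) mod 7; (6|7)=-1, (4|7)=+1; (−1)^{1·1·3}·(-1)^1·(+1)^1 = +1.
v=13: a=13^1·(≡6), b=13^1·(≡2) mod 13; (6|13)=-1, (2|13)=-1; (−1)^{1·1·6}·(-1)^1·(-1)^1 = +1.
Ram(-6006, -15015) = {3, ∞}; no ℚ_3-point on the conic.

[3, inf]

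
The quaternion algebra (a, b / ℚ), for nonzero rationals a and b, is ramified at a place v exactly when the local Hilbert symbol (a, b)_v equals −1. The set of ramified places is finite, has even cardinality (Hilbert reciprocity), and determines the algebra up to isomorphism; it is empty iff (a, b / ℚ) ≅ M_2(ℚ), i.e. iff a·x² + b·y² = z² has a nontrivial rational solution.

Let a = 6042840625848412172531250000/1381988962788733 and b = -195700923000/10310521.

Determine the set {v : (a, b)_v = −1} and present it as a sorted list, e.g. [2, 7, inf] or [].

[3, 5, 13, 17]

Mod squares: a ≡ 36465, b ≡ -1870. Check v ∈ {∞, 2, 3, 5, 11, 13, 17, 19, 31}.
v=19: a=19^-4·(≡9), b=19^-2·(≡5) mod 19; (9|19)=+1, (5|19)=+1; (−1)^{-4·-2·9}·(+1)^-2·(+1)^-4 = +1.
v=11: a=11^7·(≡9), b=11^3·(≡7) mod 11; (9|11)=+1, (7|11)=-1; (−1)^{7·3·5}·(+1)^3·(-1)^7 = +1.
v=31: a=31^4·(≡5), b=31^2·(≡11) mod 31; (5|31)=+1, (11|31)=-1; (−1)^{4·2·15}·(+1)^2·(-1)^4 = +1.
v=17: a=17^3·(≡5), b=17^1·(≡2) mod 17; (5|17)=-1, (2|17)=+1; (−1)^{3·1·8}·(-1)^1·(+1)^3 = -1.
v=5: a=5^9·(≡2), b=5^3·(≡1) mod 5; (2|5)=-1, (1|5)=+1; (−1)^{9·3·2}·(-1)^3·(+1)^9 = -1.
v=3: a=3^7·(≡2), b=3^2·(≡2) mod 3; (2|3)=-1, (2|3)=-1; (−1)^{7·2·1}·(-1)^2·(-1)^7 = -1.
v=∞: 36465 > 0 and -1870 < 0  ⇒  (a,b)_∞ = +1.
v=13: a=13^-9·(≡3), b=13^-4·(≡8) mod 13; (3|13)=+1, (8|13)=-1; (−1)^{-9·-4·6}·(+1)^-4·(-1)^-9 = -1.
v=2: v_2(a)=4, v_2(b)=3; units ≡ 1, 1 (mod 8); ε·ε+αω+βω = 0·0+4·0+3·0 ≡ 0  ⇒  (a,b)_2 = +1.
|Ram(36465, -1870)| = 4, even; anisotropic at {3, 5, 13, 17}.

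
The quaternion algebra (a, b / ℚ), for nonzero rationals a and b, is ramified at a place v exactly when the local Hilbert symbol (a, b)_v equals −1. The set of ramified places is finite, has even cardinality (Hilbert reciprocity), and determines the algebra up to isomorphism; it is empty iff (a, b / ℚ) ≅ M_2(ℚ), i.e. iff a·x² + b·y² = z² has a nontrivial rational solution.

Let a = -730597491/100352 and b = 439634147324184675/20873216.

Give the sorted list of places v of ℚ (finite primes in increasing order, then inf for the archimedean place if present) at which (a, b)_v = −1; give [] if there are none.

Mod squares: a ≡ -561782, b ≡ 397358. Check v ∈ {∞, 2, 3, 5, 7, 13, 17, 19, 29, 31, 41}.
v=5: a=5^0·(≡2), b=5^2·(≡2) mod 5; (2|5)=-1, (2|5)=-1; (−1)^{0·2·2}·(-1)^2·(-1)^0 = +1.
v=3: a=3^2·(≡1), b=3^8·(≡2) mod 3; (1|3)=+1, (2|3)=-1; (−1)^{2·8·1}·(+1)^8·(-1)^2 = +1.
v=∞: -561782 < 0 and 397358 > 0  ⇒  (a,b)_∞ = +1.
v=31: a=31^1·(≡24), b=31^1·(≡22) mod 31; (24|31)=-1, (22|31)=-1; (−1)^{1·1·15}·(-1)^1·(-1)^1 = -1.
v=7: a=7^-2·(≡5), b=7^-2·(≡5) mod 7; (5|7)=-1, (5|7)=-1; (−1)^{-2·-2·3}·(-1)^-2·(-1)^-2 = +1.
v=19: a=19^0·(≡8), b=19^2·(≡11) mod 19; (8|19)=-1, (11|19)=+1; (−1)^{0·2·9}·(-1)^2·(+1)^0 = +1.
v=17: a=17^3·(≡9), b=17^3·(≡2) mod 17; (9|17)=+1, (2|17)=+1; (−1)^{3·3·8}·(+1)^3·(+1)^3 = +1.
v=41: a=41^1·(≡25), b=41^2·(≡26) mod 41; (25|41)=+1, (26|41)=-1; (−1)^{1·2·20}·(+1)^2·(-1)^1 = -1.
v=13: a=13^1·(≡5), b=13^-1·(≡9) mod 13; (5|13)=-1, (9|13)=+1; (−1)^{1·-1·6}·(-1)^-1·(+1)^1 = -1.
v=29: a=29^0·(≡5), b=29^1·(≡18) mod 29; (5|29)=+1, (18|29)=-1; (−1)^{0·1·14}·(+1)^1·(-1)^0 = +1.
v=2: v_2(a)=-11, v_2(b)=-15; units ≡ 5, 7 (mod 8); ε·ε+αω+βω = 0·1+-11·0+-15·1 ≡ 1  ⇒  (a,b)_2 = -1.
Ram(-561782, 397358) = {2, 13, 31, 41}; no ℚ_2-point on the conic.

[2, 13, 31, 41]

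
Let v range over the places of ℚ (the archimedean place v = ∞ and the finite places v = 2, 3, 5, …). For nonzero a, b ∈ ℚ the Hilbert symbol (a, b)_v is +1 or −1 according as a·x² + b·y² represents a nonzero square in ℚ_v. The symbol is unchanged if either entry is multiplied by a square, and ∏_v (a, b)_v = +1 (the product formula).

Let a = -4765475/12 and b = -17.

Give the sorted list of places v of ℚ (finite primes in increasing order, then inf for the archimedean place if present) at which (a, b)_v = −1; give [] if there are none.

[2, 17, 43, inf]

(a, b) ≡ (-571857, -17) mod (ℚ^×)²; places V = {2, 3, 5, 11, 13, 17, 31, 43, ∞}.
(a,b)_17: α=0, u≡7; β=1, v≡16 (mod 17); (7|17)=-1, (16|17)=+1; sign (−1)^0·-1^1·+1^0 = -1.
(a,b)_3: α=-1, u≡1; β=0, v≡1 (mod 3); (1|3)=+1, (1|3)=+1; sign (−1)^0·+1^0·+1^-1 = +1.
(a,b)_5: α=2, u≡3; β=0, v≡3 (mod 5); (3|5)=-1, (3|5)=-1; sign (−1)^0·-1^0·-1^2 = +1.
(a,b)_31: α=1, u≡21; β=0, v≡14 (mod 31); (21|31)=-1, (14|31)=+1; sign (−1)^0·-1^0·+1^1 = +1.
(a,b)_13: α=1, u≡1; β=0, v≡9 (mod 13); (1|13)=+1, (9|13)=+1; sign (−1)^0·+1^0·+1^1 = +1.
(a,b)_2: α=-2, β=0; u≡7, v≡7 (mod 8); ε(u)ε(v)=1·1, αω(v)=-2·0, βω(u)=0·0; sum ≡ 1  ⇒  -1.
(a,b)_43: α=1, u≡6; β=0, v≡26 (mod 43); (6|43)=+1, (26|43)=-1; sign (−1)^0·+1^0·-1^1 = -1.
(a,b)_11: α=1, u≡10; β=0, v≡5 (mod 11); (10|11)=-1, (5|11)=+1; sign (−1)^0·-1^0·+1^1 = +1.
(a,b)_∞: sgn(-571857)=−, sgn(-17)=−, so -1.
|Ram(-571857, -17)| = 4, even; anisotropic at {2, 17, 43, ∞}.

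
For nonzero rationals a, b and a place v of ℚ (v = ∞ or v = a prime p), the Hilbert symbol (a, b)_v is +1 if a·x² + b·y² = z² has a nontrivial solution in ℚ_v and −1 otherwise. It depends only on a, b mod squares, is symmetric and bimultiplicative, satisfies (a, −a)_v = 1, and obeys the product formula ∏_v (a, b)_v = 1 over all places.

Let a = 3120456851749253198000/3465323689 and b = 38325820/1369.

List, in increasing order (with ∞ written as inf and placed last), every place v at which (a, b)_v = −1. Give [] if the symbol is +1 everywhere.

Mod squares: a ≡ 43355, b ≡ 56695. Check v ∈ {∞, 2, 5, 7, 13, 17, 23, 29, 37, 43}.
v=29: a=29^3·(≡20), b=29^1·(≡18) mod 29; (20|29)=+1, (18|29)=-1; (−1)^{3·1·14}·(+1)^1·(-1)^3 = -1.
v=∞: 43355 > 0 and 56695 > 0  ⇒  (a,b)_∞ = +1.
v=2: v_2(a)=4, v_2(b)=2; units ≡ 3, 7 (mod 8); ε·ε+αω+βω = 1·1+4·0+2·1 ≡ 1  ⇒  (a,b)_2 = -1.
v=17: a=17^2·(≡12), b=17^1·(≡10) mod 17; (12|17)=-1, (10|17)=-1; (−1)^{2·1·8}·(-1)^1·(-1)^2 = -1.
v=7: a=7^2·(≡2), b=7^0·(≡2) mod 7; (2|7)=+1, (2|7)=+1; (−1)^{2·0·3}·(+1)^0·(+1)^2 = +1.
v=37: a=37^-4·(≡34), b=37^-2·(≡36) mod 37; (34|37)=+1, (36|37)=+1; (−1)^{-4·-2·18}·(+1)^-2·(+1)^-4 = +1.
v=43: a=43^-2·(≡9), b=43^0·(≡36) mod 43; (9|43)=+1, (36|43)=+1; (−1)^{-2·0·21}·(+1)^0·(+1)^-2 = +1.
v=23: a=23^3·(≡20), b=23^1·(≡3) mod 23; (20|23)=-1, (3|23)=+1; (−1)^{3·1·11}·(-1)^1·(+1)^3 = +1.
v=5: a=5^3·(≡1), b=5^1·(≡1) mod 5; (1|5)=+1, (1|5)=+1; (−1)^{3·1·2}·(+1)^1·(+1)^3 = +1.
v=13: a=13^5·(≡11), b=13^2·(≡2) mod 13; (11|13)=-1, (2|13)=-1; (−1)^{5·2·6}·(-1)^2·(-1)^5 = -1.
(43355, 56695 / ℚ) ramifies at {2, 13, 17, 29}: a division algebra.

[2, 13, 17, 29]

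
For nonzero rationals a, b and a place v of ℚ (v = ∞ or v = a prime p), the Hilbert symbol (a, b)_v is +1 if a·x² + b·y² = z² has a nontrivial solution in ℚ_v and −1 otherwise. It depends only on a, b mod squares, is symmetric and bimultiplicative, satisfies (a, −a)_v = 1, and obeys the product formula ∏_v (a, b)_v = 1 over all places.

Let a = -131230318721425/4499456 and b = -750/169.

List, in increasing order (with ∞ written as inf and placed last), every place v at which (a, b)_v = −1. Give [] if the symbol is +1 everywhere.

Mod squares: a ≡ -92378, b ≡ -30. Check v ∈ {∞, 2, 3, 5, 7, 11, 13, 17, 19}.
v=∞: -92378 < 0 and -30 < 0  ⇒  (a,b)_∞ = -1.
v=13: a=13^-3·(≡11), b=13^-2·(≡4) mod 13; (11|13)=-1, (4|13)=+1; (−1)^{-3·-2·6}·(-1)^-2·(+1)^-3 = +1.
v=2: v_2(a)=-11, v_2(b)=1; units ≡ 3, 1 (mod 8); ε·ε+αω+βω = 1·0+-11·0+1·1 ≡ 1  ⇒  (a,b)_2 = -1.
v=7: a=7^2·(≡1), b=7^0·(≡6) mod 7; (1|7)=+1, (6|7)=-1; (−1)^{2·0·3}·(+1)^0·(-1)^2 = +1.
v=5: a=5^2·(≡3), b=5^3·(≡1) mod 5; (3|5)=-1, (1|5)=+1; (−1)^{2·3·2}·(-1)^3·(+1)^2 = -1.
v=11: a=11^1·(≡7), b=11^0·(≡5) mod 11; (7|11)=-1, (5|11)=+1; (−1)^{1·0·5}·(-1)^0·(+1)^1 = +1.
v=17: a=17^5·(≡10), b=17^0·(≡2) mod 17; (10|17)=-1, (2|17)=+1; (−1)^{5·0·8}·(-1)^0·(+1)^5 = +1.
v=19: a=19^3·(≡10), b=19^0·(≡14) mod 19; (10|19)=-1, (14|19)=-1; (−1)^{3·0·9}·(-1)^0·(-1)^3 = -1.
v=3: a=3^0·(≡1), b=3^1·(≡2) mod 3; (1|3)=+1, (2|3)=-1; (−1)^{0·1·1}·(+1)^1·(-1)^0 = +1.
(-92378, -30 / ℚ) ramifies at {2, 5, 19, ∞}: a division algebra.

[2, 5, 19, inf]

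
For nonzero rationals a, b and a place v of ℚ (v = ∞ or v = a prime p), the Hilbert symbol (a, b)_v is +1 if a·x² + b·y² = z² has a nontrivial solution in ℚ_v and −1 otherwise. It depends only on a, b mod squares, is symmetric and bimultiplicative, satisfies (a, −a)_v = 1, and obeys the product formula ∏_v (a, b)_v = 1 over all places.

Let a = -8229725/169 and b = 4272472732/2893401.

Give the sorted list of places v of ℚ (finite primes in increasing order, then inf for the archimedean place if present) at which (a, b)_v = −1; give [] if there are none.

[2, 7, 11, 37]

(a, b) ≡ (-329189, 16687) mod (ℚ^×)²; places V = {2, 3, 5, 7, 11, 13, 23, 31, 37, 41, ∞}.
(a,b)_7: α=1, u≡3; β=-2, v≡6 (mod 7); (3|7)=-1, (6|7)=-1; sign (−1)^0·-1^-2·-1^1 = -1.
(a,b)_11: α=0, u≡6; β=3, v≡8 (mod 11); (6|11)=-1, (8|11)=-1; sign (−1)^0·-1^3·-1^0 = -1.
(a,b)_∞: sgn(-329189)=−, sgn(16687)=+, so +1.
(a,b)_37: α=1, u≡15; β=1, v≡9 (mod 37); (15|37)=-1, (9|37)=+1; sign (−1)^0·-1^1·+1^1 = -1.
(a,b)_13: α=-2, u≡3; β=0, v≡2 (mod 13); (3|13)=+1, (2|13)=-1; sign (−1)^0·+1^0·-1^-2 = +1.
(a,b)_5: α=2, u≡4; β=0, v≡2 (mod 5); (4|5)=+1, (2|5)=-1; sign (−1)^0·+1^0·-1^2 = +1.
(a,b)_3: α=0, u≡1; β=-10, v≡1 (mod 3); (1|3)=+1, (1|3)=+1; sign (−1)^0·+1^-10·+1^0 = +1.
(a,b)_31: α=1, u≡25; β=0, v≡2 (mod 31); (25|31)=+1, (2|31)=+1; sign (−1)^0·+1^0·+1^1 = +1.
(a,b)_2: α=0, β=2; u≡3, v≡7 (mod 8); ε(u)ε(v)=1·1, αω(v)=0·0, βω(u)=2·1; sum ≡ 1  ⇒  -1.
(a,b)_41: α=1, u≡35; β=1, v≡26 (mod 41); (35|41)=-1, (26|41)=-1; sign (−1)^0·-1^1·-1^1 = +1.
(a,b)_23: α=0, u≡14; β=2, v≡12 (mod 23); (14|23)=-1, (12|23)=+1; sign (−1)^0·-1^2·+1^0 = +1.
Ram(-329189, 16687) = {2, 7, 11, 37}; no ℚ_2-point on the conic.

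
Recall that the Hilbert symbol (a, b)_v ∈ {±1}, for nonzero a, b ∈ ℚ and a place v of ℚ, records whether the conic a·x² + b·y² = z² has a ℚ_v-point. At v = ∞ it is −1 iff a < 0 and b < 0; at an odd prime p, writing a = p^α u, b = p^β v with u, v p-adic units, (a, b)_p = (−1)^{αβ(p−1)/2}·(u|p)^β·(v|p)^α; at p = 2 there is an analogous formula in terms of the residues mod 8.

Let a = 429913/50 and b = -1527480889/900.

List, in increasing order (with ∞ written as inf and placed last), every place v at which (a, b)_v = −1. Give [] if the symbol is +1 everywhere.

Mod squares: a ≡ 7106, b ≡ -1. Check v ∈ {∞, 2, 3, 5, 11, 17, 19}.
v=11: a=11^3·(≡8), b=11^4·(≡8) mod 11; (8|11)=-1, (8|11)=-1; (−1)^{3·4·5}·(-1)^4·(-1)^3 = -1.
v=19: a=19^1·(≡3), b=19^2·(≡10) mod 19; (3|19)=-1, (10|19)=-1; (−1)^{1·2·9}·(-1)^2·(-1)^1 = -1.
v=17: a=17^1·(≡7), b=17^2·(≡16) mod 17; (7|17)=-1, (16|17)=+1; (−1)^{1·2·8}·(-1)^2·(+1)^1 = +1.
v=5: a=5^-2·(≡4), b=5^-2·(≡1) mod 5; (4|5)=+1, (1|5)=+1; (−1)^{-2·-2·2}·(+1)^-2·(+1)^-2 = +1.
v=3: a=3^0·(≡2), b=3^-2·(≡2) mod 3; (2|3)=-1, (2|3)=-1; (−1)^{0·-2·1}·(-1)^-2·(-1)^0 = +1.
v=2: v_2(a)=-1, v_2(b)=-2; units ≡ 1, 7 (mod 8); ε·ε+αω+βω = 0·1+-1·0+-2·0 ≡ 0  ⇒  (a,b)_2 = +1.
v=∞: 7106 > 0 and -1 < 0  ⇒  (a,b)_∞ = +1.
(7106, -1 / ℚ) ramifies at {11, 19}: a division algebra.

[11, 19]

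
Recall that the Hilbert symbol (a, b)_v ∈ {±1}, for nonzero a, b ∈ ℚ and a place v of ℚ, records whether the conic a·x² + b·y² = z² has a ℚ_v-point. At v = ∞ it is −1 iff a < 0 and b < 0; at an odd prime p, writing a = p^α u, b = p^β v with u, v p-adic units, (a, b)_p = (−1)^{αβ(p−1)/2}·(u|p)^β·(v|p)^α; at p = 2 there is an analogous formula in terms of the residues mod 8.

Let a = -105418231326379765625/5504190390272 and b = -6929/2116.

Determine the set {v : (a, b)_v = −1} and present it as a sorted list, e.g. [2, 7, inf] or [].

[2, 29, 53, inf]

Mod squares: a ≡ -568690, b ≡ -41. Check v ∈ {∞, 2, 5, 7, 13, 17, 23, 29, 37, 41, 53}.
v=17: a=17^4·(≡11), b=17^0·(≡3) mod 17; (11|17)=-1, (3|17)=-1; (−1)^{4·0·8}·(-1)^0·(-1)^4 = +1.
v=37: a=37^1·(≡29), b=37^0·(≡25) mod 37; (29|37)=-1, (25|37)=+1; (−1)^{1·0·18}·(-1)^0·(+1)^1 = +1.
v=7: a=7^-4·(≡2), b=7^0·(≡4) mod 7; (2|7)=+1, (4|7)=+1; (−1)^{-4·0·3}·(+1)^0·(+1)^-4 = +1.
v=5: a=5^7·(≡2), b=5^0·(≡1) mod 5; (2|5)=-1, (1|5)=+1; (−1)^{7·0·2}·(-1)^0·(+1)^7 = +1.
v=13: a=13^2·(≡6), b=13^2·(≡5) mod 13; (6|13)=-1, (5|13)=-1; (−1)^{2·2·6}·(-1)^2·(-1)^2 = +1.
v=41: a=41^2·(≡23), b=41^1·(≡8) mod 41; (23|41)=+1, (8|41)=+1; (−1)^{2·1·20}·(+1)^1·(+1)^2 = +1.
v=23: a=23^-4·(≡9), b=23^-2·(≡10) mod 23; (9|23)=+1, (10|23)=-1; (−1)^{-4·-2·11}·(+1)^-2·(-1)^-4 = +1.
v=29: a=29^1·(≡16), b=29^0·(≡27) mod 29; (16|29)=+1, (27|29)=-1; (−1)^{1·0·14}·(+1)^0·(-1)^1 = -1.
v=∞: -568690 < 0 and -41 < 0  ⇒  (a,b)_∞ = -1.
v=2: v_2(a)=-13, v_2(b)=-2; units ≡ 7, 7 (mod 8); ε·ε+αω+βω = 1·1+-13·0+-2·0 ≡ 1  ⇒  (a,b)_2 = -1.
v=53: a=53^1·(≡24), b=53^0·(≡23) mod 53; (24|53)=+1, (23|53)=-1; (−1)^{1·0·26}·(+1)^0·(-1)^1 = -1.
Ram(-568690, -41) = {2, 29, 53, ∞}; no ℚ_2-point on the conic.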